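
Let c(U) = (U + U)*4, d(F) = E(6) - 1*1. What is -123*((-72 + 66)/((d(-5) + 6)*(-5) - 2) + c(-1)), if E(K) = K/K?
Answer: 15375/16 ≈ 960.94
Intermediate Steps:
E(K) = 1
d(F) = 0 (d(F) = 1 - 1*1 = 1 - 1 = 0)
c(U) = 8*U (c(U) = (2*U)*4 = 8*U)
-123*((-72 + 66)/((d(-5) + 6)*(-5) - 2) + c(-1)) = -123*((-72 + 66)/((0 + 6)*(-5) - 2) + 8*(-1)) = -123*(-6/(6*(-5) - 2) - 8) = -123*(-6/(-30 - 2) - 8) = -123*(-6/(-32) - 8) = -123*(-6*(-1/32) - 8) = -123*(3/16 - 8) = -123*(-125/16) = 15375/16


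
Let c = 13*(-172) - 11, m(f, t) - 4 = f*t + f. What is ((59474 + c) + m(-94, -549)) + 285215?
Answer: 393958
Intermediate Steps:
m(f, t) = 4 + f + f*t (m(f, t) = 4 + (f*t + f) = 4 + (f + f*t) = 4 + f + f*t)
c = -2247 (c = -2236 - 11 = -2247)
((59474 + c) + m(-94, -549)) + 285215 = ((59474 - 2247) + (4 - 94 - 94*(-549))) + 285215 = (57227 + (4 - 94 + 51606)) + 285215 = (57227 + 51516) + 285215 = 108743 + 285215 = 393958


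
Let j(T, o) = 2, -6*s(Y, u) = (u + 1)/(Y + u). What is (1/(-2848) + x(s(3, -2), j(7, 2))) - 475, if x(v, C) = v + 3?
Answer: -4031347/8544 ≈ -471.83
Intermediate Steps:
s(Y, u) = -(1 + u)/(6*(Y + u)) (s(Y, u) = -(u + 1)/(6*(Y + u)) = -(1 + u)/(6*(Y + u)))
x(v, C) = 3 + v
(1/(-2848) + x(s(3, -2), j(7, 2))) - 475 = (1/(-2848) + (3 + (-1 - 1*(-2))/(6*(3 - 2)))) - 475 = (-1/2848 + (3 + (1/6)*(-1 + 2)/1)) - 475 = (-1/2848 + (3 + (1/6)*1*1)) - 475 = (-1/2848 + (3 + 1/6)) - 475 = (-1/2848 + 19/6) - 475 = 27053/8544 - 475 = -4031347/8544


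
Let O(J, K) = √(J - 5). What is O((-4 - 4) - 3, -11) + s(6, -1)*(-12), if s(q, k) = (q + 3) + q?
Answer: -180 + 4*I ≈ -180.0 + 4.0*I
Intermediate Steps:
s(q, k) = 3 + 2*q (s(q, k) = (3 + q) + q = 3 + 2*q)
O(J, K) = √(-5 + J)
O((-4 - 4) - 3, -11) + s(6, -1)*(-12) = √(-5 + ((-4 - 4) - 3)) + (3 + 2*6)*(-12) = √(-5 + (-8 - 3)) + (3 + 12)*(-12) = √(-5 - 11) + 15*(-12) = √(-16) - 180 = 4*I - 180 = -180 + 4*I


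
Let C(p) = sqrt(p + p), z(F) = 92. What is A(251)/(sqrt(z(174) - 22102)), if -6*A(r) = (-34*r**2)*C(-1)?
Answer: 1071017*sqrt(11005)/33015 ≈ 3403.1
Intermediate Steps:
C(p) = sqrt(2)*sqrt(p) (C(p) = sqrt(2*p) = sqrt(2)*sqrt(p))
A(r) = 17*I*sqrt(2)*r**2/3 (A(r) = -(-34*r**2)*sqrt(2)*sqrt(-1)/6 = -(-34*r**2)*sqrt(2)*I/6 = -(-34*r**2)*I*sqrt(2)/6 = -(-17)*I*sqrt(2)*r**2/3 = 17*I*sqrt(2)*r**2/3)
A(251)/(sqrt(z(174) - 22102)) = ((17/3)*I*sqrt(2)*251**2)/(sqrt(92 - 22102)) = ((17/3)*I*sqrt(2)*63001)/(sqrt(-22010)) = (1071017*I*sqrt(2)/3)/((I*sqrt(22010))) = (1071017*I*sqrt(2)/3)*(-I*sqrt(22010)/22010) = 1071017*sqrt(11005)/33015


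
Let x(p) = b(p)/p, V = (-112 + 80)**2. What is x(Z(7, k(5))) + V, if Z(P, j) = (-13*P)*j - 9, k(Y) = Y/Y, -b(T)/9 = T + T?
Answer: 1006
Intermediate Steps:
b(T) = -18*T (b(T) = -9*(T + T) = -18*T)
k(Y) = 1
Z(P, j) = -9 - 13*P*j (Z(P, j) = -13*P*j - 9 = -9 - 13*P*j)
V = 1024 (V = (-32)**2 = 1024)
x(p) = -18 (x(p) = (-18*p)/p = -18)
x(Z(7, k(5))) + V = -18 + 1024 = 1006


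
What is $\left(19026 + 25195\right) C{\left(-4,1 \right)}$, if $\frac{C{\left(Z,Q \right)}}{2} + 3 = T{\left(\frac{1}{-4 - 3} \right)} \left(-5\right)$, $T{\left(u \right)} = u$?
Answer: $- \frac{1415072}{7} \approx -2.0215 \cdot 10^{5}$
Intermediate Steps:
$C{\left(Z,Q \right)} = - \frac{32}{7}$ ($C{\left(Z,Q \right)} = -6 + 2 \frac{1}{-4 - 3} \left(-5\right) = -6 + 2 \frac{1}{-7} \left(-5\right) = -6 + 2 \left(\left(- \frac{1}{7}\right) \left(-5\right)\right) = -6 + 2 \cdot \frac{5}{7} = -6 + \frac{10}{7} = - \frac{32}{7}$)
$\left(19026 + 25195\right) C{\left(-4,1 \right)} = \left(19026 + 25195\right) \left(- \frac{32}{7}\right) = 44221 \left(- \frac{32}{7}\right) = - \frac{1415072}{7}$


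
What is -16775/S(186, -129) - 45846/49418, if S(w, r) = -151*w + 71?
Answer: -45538874/138444527 ≈ -0.32893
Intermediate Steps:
S(w, r) = 71 - 151*w
-16775/S(186, -129) - 45846/49418 = -16775/(71 - 151*186) - 45846/49418 = -16775/(71 - 28086) - 45846*1/49418 = -16775/(-28015) - 22923/24709 = -16775*(-1/28015) - 22923/24709 = 3355/5603 - 22923/24709 = -45538874/138444527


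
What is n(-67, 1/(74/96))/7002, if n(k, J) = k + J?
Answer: -2431/259074 ≈ -0.0093834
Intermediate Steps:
n(k, J) = J + k
n(-67, 1/(74/96))/7002 = (1/(74/96) - 67)/7002 = (1/(74*(1/96)) - 67)*(1/7002) = (1/(37/48) - 67)*(1/7002) = (48/37 - 67)*(1/7002) = -2431/37*1/7002 = -2431/259074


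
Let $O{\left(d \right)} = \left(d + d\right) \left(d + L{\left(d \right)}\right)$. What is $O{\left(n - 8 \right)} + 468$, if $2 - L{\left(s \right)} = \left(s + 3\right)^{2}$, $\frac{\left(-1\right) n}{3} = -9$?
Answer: $-17126$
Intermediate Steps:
$n = 27$ ($n = \left(-3\right) \left(-9\right) = 27$)
$L{\left(s \right)} = 2 - \left(3 + s\right)^{2}$ ($L{\left(s \right)} = 2 - \left(s + 3\right)^{2} = 2 - \left(3 + s\right)^{2}$)
$O{\left(d \right)} = 2 d \left(2 + d - \left(3 + d\right)^{2}\right)$ ($O{\left(d \right)} = \left(d + d\right) \left(d - \left(-2 + \left(3 + d\right)^{2}\right)\right) = 2 d \left(2 + d - \left(3 + d\right)^{2}\right)$)
$O{\left(n - 8 \right)} + 468 = 2 \left(27 - 8\right) \left(2 + \left(27 - 8\right) - \left(3 + \left(27 - 8\right)\right)^{2}\right) + 468 = 2 \cdot 19 \left(2 + 19 - \left(3 + 19\right)^{2}\right) + 468 = 2 \cdot 19 \left(2 + 19 - 22^{2}\right) + 468 = 2 \cdot 19 \left(2 + 19 - 484\right) + 468 = 2 \cdot 19 \left(-463\right) + 468 = -17594 + 468 = -17126$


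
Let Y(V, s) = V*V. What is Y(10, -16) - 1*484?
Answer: -384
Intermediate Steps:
Y(V, s) = V²
Y(10, -16) - 1*484 = 10² - 1*484 = 100 - 484 = -384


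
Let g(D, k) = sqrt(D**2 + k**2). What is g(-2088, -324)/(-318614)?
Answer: -18*sqrt(3445)/159307 ≈ -0.0066318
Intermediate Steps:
g(-2088, -324)/(-318614) = sqrt((-2088)**2 + (-324)**2)/(-318614) = sqrt(4359744 + 104976)*(-1/318614) = sqrt(4464720)*(-1/318614) = (36*sqrt(3445))*(-1/318614) = -18*sqrt(3445)/159307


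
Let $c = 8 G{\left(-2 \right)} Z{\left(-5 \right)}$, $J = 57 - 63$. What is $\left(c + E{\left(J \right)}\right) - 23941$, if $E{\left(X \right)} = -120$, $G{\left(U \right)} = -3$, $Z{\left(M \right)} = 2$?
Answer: $-24109$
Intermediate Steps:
$J = -6$
$c = -48$ ($c = 8 \left(-3\right) 2 = \left(-24\right) 2 = -48$)
$\left(c + E{\left(J \right)}\right) - 23941 = \left(-48 - 120\right) - 23941 = -168 - 23941 = -24109$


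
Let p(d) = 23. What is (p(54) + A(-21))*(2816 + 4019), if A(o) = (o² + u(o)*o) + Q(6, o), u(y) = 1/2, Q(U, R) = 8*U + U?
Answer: 6937525/2 ≈ 3.4688e+6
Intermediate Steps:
Q(U, R) = 9*U
u(y) = ½
A(o) = 54 + o² + o/2 (A(o) = (o² + o/2) + 9*6 = (o² + o/2) + 54 = 54 + o² + o/2)
(p(54) + A(-21))*(2816 + 4019) = (23 + (54 + (-21)² + (½)*(-21)))*(2816 + 4019) = (23 + (54 + 441 - 21/2))*6835 = (23 + 969/2)*6835 = (1015/2)*6835 = 6937525/2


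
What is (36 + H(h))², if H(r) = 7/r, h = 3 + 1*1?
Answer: 22801/16 ≈ 1425.1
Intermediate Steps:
h = 4 (h = 3 + 1 = 4)
(36 + H(h))² = (36 + 7/4)² = (151/4)² = 22801/16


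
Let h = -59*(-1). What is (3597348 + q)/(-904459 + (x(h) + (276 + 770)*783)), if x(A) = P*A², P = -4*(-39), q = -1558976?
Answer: 2038372/457595 ≈ 4.4545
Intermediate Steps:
P = 156
h = 59
x(A) = 156*A²
(3597348 + q)/(-904459 + (x(h) + (276 + 770)*783)) = (3597348 - 1558976)/(-904459 + (156*59² + (276 + 770)*783)) = 2038372/(-904459 + (156*3481 + 1046*783)) = 2038372/(-904459 + (543036 + 819018)) = 2038372/(-904459 + 1362054) = 2038372/457595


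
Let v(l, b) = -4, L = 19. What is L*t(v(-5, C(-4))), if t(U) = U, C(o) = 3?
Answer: -76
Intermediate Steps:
L*t(v(-5, C(-4))) = 19*(-4) = -76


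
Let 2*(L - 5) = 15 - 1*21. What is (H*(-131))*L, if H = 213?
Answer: -55806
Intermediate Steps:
L = 2 (L = 5 + (15 - 1*21)/2 = 5 + (15 - 21)/2 = 5 + (1/2)*(-6) = 5 - 3 = 2)
(H*(-131))*L = (213*(-131))*2 = -27903*2 = -55806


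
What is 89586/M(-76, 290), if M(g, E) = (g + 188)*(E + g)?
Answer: 6399/1712 ≈ 3.7377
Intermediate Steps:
M(g, E) = (188 + g)*(E + g)
89586/M(-76, 290) = 89586/((-76)² + 188*290 + 188*(-76) + 290*(-76)) = 89586/(5776 + 54520 - 14288 - 22040) = 89586/23968 = 89586*(1/23968) = 6399/1712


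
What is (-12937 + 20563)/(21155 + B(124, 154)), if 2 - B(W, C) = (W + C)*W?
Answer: -7626/13315 ≈ -0.57274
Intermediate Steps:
B(W, C) = 2 - W*(C + W) (B(W, C) = 2 - (W + C)*W = 2 - (C + W)*W = 2 - W*(C + W))
(-12937 + 20563)/(21155 + B(124, 154)) = (-12937 + 20563)/(21155 + (2 - 1*124² - 1*154*124)) = 7626/(21155 + (2 - 1*15376 - 19096)) = 7626/(21155 + (2 - 15376 - 19096)) = 7626/(21155 - 34470) = 7626/(-13315) = 7626*(-1/13315) = -7626/13315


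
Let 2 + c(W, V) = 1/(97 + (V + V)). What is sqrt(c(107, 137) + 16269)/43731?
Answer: sqrt(248778502)/5408067 ≈ 0.0029165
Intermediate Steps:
c(W, V) = -2 + 1/(97 + 2*V) (c(W, V) = -2 + 1/(97 + (V + V)) = -2 + 1/(97 + 2*V))
sqrt(c(107, 137) + 16269)/43731 = sqrt((-193 - 4*137)/(97 + 2*137) + 16269)/43731 = sqrt((-193 - 548)/(97 + 274) + 16269)*(1/43731) = sqrt(-741/371 + 16269)*(1/43731) = sqrt(6035058/371)*(1/43731) = (3*sqrt(248778502)/371)*(1/43731) = sqrt(248778502)/5408067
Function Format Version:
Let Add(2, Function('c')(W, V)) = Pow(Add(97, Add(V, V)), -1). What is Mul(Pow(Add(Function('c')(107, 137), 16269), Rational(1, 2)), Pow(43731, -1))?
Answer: Mul(Rational(1, 5408067), Pow(248778502, Rational(1, 2))) ≈ 0.0029165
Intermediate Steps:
Function('c')(W, V) = Add(-2, Pow(Add(97, Mul(2, V)), -1)) (Function('c')(W, V) = Add(-2, Pow(Add(97, Add(V, V)), -1)) = Add(-2, Pow(Add(97, Mul(2, V)), -1)))
Mul(Pow(Add(Function('c')(107, 137), 16269), Rational(1, 2)), Pow(43731, -1)) = Mul(Pow(Add(Mul(Pow(Add(97, Mul(2, 137)), -1), Add(-193, Mul(-4, 137))), 16269), Rational(1, 2)), Pow(43731, -1)) = Mul(Pow(Add(Mul(Pow(Add(97, 274), -1), Add(-193, -548)), 16269), Rational(1, 2)), Rational(1, 43731)) = Mul(Pow(Add(Mul(Pow(371, -1), -741), 16269), Rational(1, 2)), Rational(1, 43731)) = Mul(Pow(Add(Mul(Rational(1, 371), -741), 16269), Rational(1, 2)), Rational(1, 43731)) = Mul(Pow(Add(Rational(-741, 371), 16269), Rational(1, 2)), Rational(1, 43731)) = Mul(Pow(Rational(6035058, 371), Rational(1, 2)), Rational(1, 43731)) = Mul(Mul(Rational(3, 371), Pow(248778502, Rational(1, 2))), Rational(1, 43731)) = Mul(Rational(1, 5408067), Pow(248778502, Rational(1, 2)))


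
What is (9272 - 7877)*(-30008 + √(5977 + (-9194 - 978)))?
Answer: -41861160 + 1395*I*√4195 ≈ -4.1861e+7 + 90353.0*I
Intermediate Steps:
(9272 - 7877)*(-30008 + √(5977 + (-9194 - 978))) = 1395*(-30008 + √(5977 - 10172)) = 1395*(-30008 + √(-4195)) = 1395*(-30008 + I*√4195) = -41861160 + 1395*I*√4195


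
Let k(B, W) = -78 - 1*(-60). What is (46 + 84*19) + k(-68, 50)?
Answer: 1624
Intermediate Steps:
k(B, W) = -18 (k(B, W) = -78 + 60 = -18)
(46 + 84*19) + k(-68, 50) = (46 + 84*19) - 18 = (46 + 1596) - 18 = 1642 - 18 = 1624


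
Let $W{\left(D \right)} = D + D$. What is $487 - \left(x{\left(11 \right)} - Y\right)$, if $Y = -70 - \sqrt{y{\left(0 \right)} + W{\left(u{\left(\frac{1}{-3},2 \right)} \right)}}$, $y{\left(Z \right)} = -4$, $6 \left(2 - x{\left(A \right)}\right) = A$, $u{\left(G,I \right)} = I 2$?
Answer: $\frac{2489}{6} \approx 414.83$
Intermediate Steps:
$u{\left(G,I \right)} = 2 I$
$W{\left(D \right)} = 2 D$
$x{\left(A \right)} = 2 - \frac{A}{6}$
$Y = -72$ ($Y = -70 - \sqrt{-4 + 2 \cdot 2 \cdot 2} = -70 - \sqrt{-4 + 2 \cdot 4} = -70 - \sqrt{-4 + 8} = -70 - \sqrt{4} = -70 - 2 = -72$)
$487 - \left(x{\left(11 \right)} - Y\right) = 487 - \left(\left(2 - \frac{11}{6}\right) - -72\right) = 487 - \left(\left(2 - \frac{11}{6}\right) + 72\right) = 487 - \left(\frac{1}{6} + 72\right) = 487 - \frac{433}{6} = \frac{2489}{6}$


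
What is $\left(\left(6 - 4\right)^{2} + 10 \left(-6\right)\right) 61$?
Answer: $-3416$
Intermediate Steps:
$\left(\left(6 - 4\right)^{2} + 10 \left(-6\right)\right) 61 = \left(2^{2} - 60\right) 61 = \left(4 - 60\right) 61 = \left(-56\right) 61 = -3416$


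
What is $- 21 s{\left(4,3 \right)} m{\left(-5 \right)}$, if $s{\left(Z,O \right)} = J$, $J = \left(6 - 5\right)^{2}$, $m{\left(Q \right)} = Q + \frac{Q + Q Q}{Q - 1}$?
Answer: $175$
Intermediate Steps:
$m{\left(Q \right)} = Q + \frac{Q + Q^{2}}{-1 + Q}$
$J = 1$ ($J = 1^{2} = 1$)
$s{\left(Z,O \right)} = 1$
$- 21 s{\left(4,3 \right)} m{\left(-5 \right)} = \left(-21\right) 1 \frac{2 \left(-5\right)^{2}}{-1 - 5} = - 21 \cdot 2 \cdot 25 \frac{1}{-6} = - 21 \cdot 2 \cdot 25 \left(- \frac{1}{6}\right) = \left(-21\right) \left(- \frac{25}{3}\right) = 175$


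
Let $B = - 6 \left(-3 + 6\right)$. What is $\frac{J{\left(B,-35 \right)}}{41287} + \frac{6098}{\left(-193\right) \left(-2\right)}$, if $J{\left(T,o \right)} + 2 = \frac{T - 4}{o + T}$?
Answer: $\frac{6671839127}{422324723} \approx 15.798$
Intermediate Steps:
$B = -18$ ($B = \left(-6\right) 3 = -18$)
$J{\left(T,o \right)} = -2 + \frac{-4 + T}{T + o}$ ($J{\left(T,o \right)} = -2 + \frac{T - 4}{o + T} = -2 + \frac{-4 + T}{T + o}$)
$\frac{J{\left(B,-35 \right)}}{41287} + \frac{6098}{\left(-193\right) \left(-2\right)} = \frac{\frac{1}{-18 - 35} \left(-4 - -18 - -70\right)}{41287} + \frac{6098}{\left(-193\right) \left(-2\right)} = \frac{-4 + 18 + 70}{-53} \cdot \frac{1}{41287} + \frac{6098}{386} = \left(- \frac{1}{53}\right) 84 \cdot \frac{1}{41287} + 6098 \cdot \frac{1}{386} = \left(- \frac{84}{53}\right) \frac{1}{41287} + \frac{3049}{193} = - \frac{84}{2188211} + \frac{3049}{193} = \frac{6671839127}{422324723}$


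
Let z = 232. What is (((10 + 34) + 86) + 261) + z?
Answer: 623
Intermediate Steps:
(((10 + 34) + 86) + 261) + z = (((10 + 34) + 86) + 261) + 232 = ((44 + 86) + 261) + 232 = (130 + 261) + 232 = 391 + 232 = 623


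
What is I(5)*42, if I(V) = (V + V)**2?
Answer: 4200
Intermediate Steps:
I(V) = 4*V**2 (I(V) = (2*V)**2 = 4*V**2)
I(5)*42 = (4*5**2)*42 = (4*25)*42 = 100*42 = 4200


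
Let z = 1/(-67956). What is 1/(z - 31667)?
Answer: -67956/2151962653 ≈ -3.1579e-5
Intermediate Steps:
z = -1/67956 ≈ -1.4715e-5
1/(z - 31667) = 1/(-1/67956 - 31667) = 1/(-2151962653/67956) = -67956/2151962653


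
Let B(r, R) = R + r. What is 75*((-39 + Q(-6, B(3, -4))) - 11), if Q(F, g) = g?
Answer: -3825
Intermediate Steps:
75*((-39 + Q(-6, B(3, -4))) - 11) = 75*((-39 + (-4 + 3)) - 11) = 75*((-39 - 1) - 11) = 75*(-40 - 11) = 75*(-51) = -3825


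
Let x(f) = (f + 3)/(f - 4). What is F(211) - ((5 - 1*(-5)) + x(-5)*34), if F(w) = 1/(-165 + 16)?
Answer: -23551/1341 ≈ -17.562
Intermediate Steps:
F(w) = -1/149 (F(w) = 1/(-149) = -1/149)
x(f) = (3 + f)/(-4 + f)
F(211) - ((5 - 1*(-5)) + x(-5)*34) = -1/149 - ((5 - 1*(-5)) + ((3 - 5)/(-4 - 5))*34) = -1/149 - ((5 + 5) + (-2/(-9))*34) = -1/149 - (10 - ⅑*(-2)*34) = -1/149 - (10 + (2/9)*34) = -1/149 - (10 + 68/9) = -1/149 - 1*158/9 = -1/149 - 158/9 = -23551/1341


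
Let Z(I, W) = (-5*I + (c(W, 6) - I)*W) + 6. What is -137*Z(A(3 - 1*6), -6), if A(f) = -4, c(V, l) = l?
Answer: 4658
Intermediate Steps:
Z(I, W) = 6 - 5*I + W*(6 - I) (Z(I, W) = (-5*I + (6 - I)*W) + 6 = (-5*I + W*(6 - I)) + 6 = 6 - 5*I + W*(6 - I))
-137*Z(A(3 - 1*6), -6) = -137*(6 - 5*(-4) + 6*(-6) - 1*(-4)*(-6)) = -137*(6 + 20 - 36 - 24) = -137*(-34) = 4658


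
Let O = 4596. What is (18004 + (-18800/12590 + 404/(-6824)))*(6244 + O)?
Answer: 209573129055340/1073927 ≈ 1.9515e+8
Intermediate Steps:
(18004 + (-18800/12590 + 404/(-6824)))*(6244 + O) = (18004 + (-18800/12590 + 404/(-6824)))*(6244 + 4596) = (18004 + (-18800*1/12590 + 404*(-1/6824)))*10840 = (18004 + (-1880/1259 - 101/1706))*10840 = (18004 - 3334439/2147854)*10840 = (38666628977/2147854)*10840 = 209573129055340/1073927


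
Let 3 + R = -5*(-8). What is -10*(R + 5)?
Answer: -420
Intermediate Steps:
R = 37 (R = -3 - 5*(-8) = -3 + 40 = 37)
-10*(R + 5) = -10*(37 + 5) = -10*42 = -420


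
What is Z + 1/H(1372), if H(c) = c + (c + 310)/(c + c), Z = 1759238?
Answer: 3313040983922/1883225 ≈ 1.7592e+6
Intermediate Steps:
H(c) = c + (310 + c)/(2*c) (H(c) = c + (310 + c)/((2*c)) = c + (310 + c)*(1/(2*c)) = c + (310 + c)/(2*c))
Z + 1/H(1372) = 1759238 + 1/(½ + 1372 + 155/1372) = 1759238 + 1/(1883225/1372) = 1759238 + 1372/1883225 = 3313040983922/1883225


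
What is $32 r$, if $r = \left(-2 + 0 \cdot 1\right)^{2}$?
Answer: $128$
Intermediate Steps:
$r = 4$ ($r = \left(-2 + 0\right)^{2} = \left(-2\right)^{2} = 4$)
$32 r = 32 \cdot 4 = 128$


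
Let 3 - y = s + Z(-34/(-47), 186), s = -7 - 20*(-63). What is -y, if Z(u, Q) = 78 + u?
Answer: 62450/47 ≈ 1328.7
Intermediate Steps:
s = 1253 (s = -7 + 1260 = 1253)
y = -62450/47 (y = 3 - (1253 + (78 - 34/(-47))) = 3 - (1253 + (78 - 34*(-1/47))) = 3 - (1253 + (78 + 34/47)) = 3 - (1253 + 3700/47) = 3 - 1*62591/47 = 3 - 62591/47 = -62450/47 ≈ -1328.7)
-y = -1*(-62450/47) = 62450/47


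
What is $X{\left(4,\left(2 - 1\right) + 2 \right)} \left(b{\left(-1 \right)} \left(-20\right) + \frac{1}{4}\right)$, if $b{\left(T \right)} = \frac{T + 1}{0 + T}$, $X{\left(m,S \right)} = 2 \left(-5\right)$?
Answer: $- \frac{5}{2} \approx -2.5$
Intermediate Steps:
$X{\left(m,S \right)} = -10$
$b{\left(T \right)} = \frac{1 + T}{T}$
$X{\left(4,\left(2 - 1\right) + 2 \right)} \left(b{\left(-1 \right)} \left(-20\right) + \frac{1}{4}\right) = - 10 \left(\frac{1 - 1}{-1} \left(-20\right) + \frac{1}{4}\right) = - 10 \left(\left(-1\right) 0 \left(-20\right) + \frac{1}{4}\right) = - 10 \left(0 \left(-20\right) + \frac{1}{4}\right) = - 10 \left(0 + \frac{1}{4}\right) = \left(-10\right) \frac{1}{4} = - \frac{5}{2}$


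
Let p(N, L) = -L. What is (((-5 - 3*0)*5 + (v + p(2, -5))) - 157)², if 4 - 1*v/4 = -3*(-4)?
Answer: 43681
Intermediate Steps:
v = -32 (v = 16 - (-12)*(-4) = 16 - 4*12 = 16 - 48 = -32)
(((-5 - 3*0)*5 + (v + p(2, -5))) - 157)² = (((-5 - 3*0)*5 + (-32 - 1*(-5))) - 157)² = (((-5 + 0)*5 + (-32 + 5)) - 157)² = ((-5*5 - 27) - 157)² = ((-25 - 27) - 157)² = (-52 - 157)² = (-209)² = 43681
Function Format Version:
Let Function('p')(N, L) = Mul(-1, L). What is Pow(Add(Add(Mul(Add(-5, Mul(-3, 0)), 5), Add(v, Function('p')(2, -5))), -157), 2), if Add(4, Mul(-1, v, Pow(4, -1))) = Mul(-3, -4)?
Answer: 43681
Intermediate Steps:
v = -32 (v = Add(16, Mul(-4, Mul(-3, -4))) = Add(16, Mul(-4, 12)) = Add(16, -48) = -32)
Pow(Add(Add(Mul(Add(-5, Mul(-3, 0)), 5), Add(v, Function('p')(2, -5))), -157), 2) = Pow(Add(Add(Mul(Add(-5, Mul(-3, 0)), 5), Add(-32, Mul(-1, -5))), -157), 2) = Pow(Add(Add(Mul(Add(-5, 0), 5), Add(-32, 5)), -157), 2) = Pow(Add(Add(Mul(-5, 5), -27), -157), 2) = Pow(Add(Add(-25, -27), -157), 2) = Pow(Add(-52, -157), 2) = Pow(-209, 2) = 43681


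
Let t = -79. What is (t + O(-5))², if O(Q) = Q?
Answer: 7056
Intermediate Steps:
(t + O(-5))² = (-79 - 5)² = (-84)² = 7056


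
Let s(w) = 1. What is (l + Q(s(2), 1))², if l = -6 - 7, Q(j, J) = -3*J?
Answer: 256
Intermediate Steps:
l = -13
(l + Q(s(2), 1))² = (-13 - 3*1)² = (-13 - 3)² = (-16)² = 256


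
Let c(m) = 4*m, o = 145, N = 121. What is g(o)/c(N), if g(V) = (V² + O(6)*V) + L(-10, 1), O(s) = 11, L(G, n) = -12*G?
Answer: 5685/121 ≈ 46.983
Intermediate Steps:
g(V) = 120 + V² + 11*V (g(V) = (V² + 11*V) - 12*(-10) = (V² + 11*V) + 120 = 120 + V² + 11*V)
g(o)/c(N) = (120 + 145² + 11*145)/((4*121)) = (120 + 21025 + 1595)/484 = 22740*(1/484) = 5685/121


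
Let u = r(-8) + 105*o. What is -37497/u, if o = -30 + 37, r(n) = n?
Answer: -37497/727 ≈ -51.578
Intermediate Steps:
o = 7
u = 727 (u = -8 + 105*7 = -8 + 735 = 727)
-37497/u = -37497/727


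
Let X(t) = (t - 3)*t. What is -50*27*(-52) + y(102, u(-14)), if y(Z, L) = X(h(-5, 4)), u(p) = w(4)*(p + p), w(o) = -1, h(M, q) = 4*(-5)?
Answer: 70660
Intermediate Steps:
h(M, q) = -20
X(t) = t*(-3 + t) (X(t) = (-3 + t)*t = t*(-3 + t))
u(p) = -2*p (u(p) = -(p + p) = -2*p)
y(Z, L) = 460 (y(Z, L) = -20*(-3 - 20) = -20*(-23) = 460)
-50*27*(-52) + y(102, u(-14)) = -50*27*(-52) + 460 = -1350*(-52) + 460 = 70200 + 460 = 70660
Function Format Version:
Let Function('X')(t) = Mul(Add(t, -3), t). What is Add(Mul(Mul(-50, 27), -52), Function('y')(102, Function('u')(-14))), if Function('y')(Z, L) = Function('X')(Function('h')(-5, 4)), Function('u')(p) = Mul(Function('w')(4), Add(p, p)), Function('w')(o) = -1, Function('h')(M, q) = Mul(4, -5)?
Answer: 70660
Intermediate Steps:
Function('h')(M, q) = -20
Function('X')(t) = Mul(t, Add(-3, t)) (Function('X')(t) = Mul(Add(-3, t), t) = Mul(t, Add(-3, t)))
Function('u')(p) = Mul(-2, p) (Function('u')(p) = Mul(-1, Add(p, p)) = Mul(-1, Mul(2, p)) = Mul(-2, p))
Function('y')(Z, L) = 460 (Function('y')(Z, L) = Mul(-20, Add(-3, -20)) = Mul(-20, -23) = 460)
Add(Mul(Mul(-50, 27), -52), Function('y')(102, Function('u')(-14))) = Add(Mul(Mul(-50, 27), -52), 460) = Add(Mul(-1350, -52), 460) = Add(70200, 460) = 70660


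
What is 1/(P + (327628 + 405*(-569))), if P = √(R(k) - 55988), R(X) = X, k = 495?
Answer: 97183/9444590982 - I*√55493/9444590982 ≈ 1.029e-5 - 2.4942e-8*I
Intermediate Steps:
P = I*√55493 (P = √(495 - 55988) = √(-55493) = I*√55493 ≈ 235.57*I)
1/(P + (327628 + 405*(-569))) = 1/(I*√55493 + (327628 + 405*(-569))) = 1/(I*√55493 + (327628 - 230445)) = 1/(I*√55493 + 97183) = 1/(97183 + I*√55493)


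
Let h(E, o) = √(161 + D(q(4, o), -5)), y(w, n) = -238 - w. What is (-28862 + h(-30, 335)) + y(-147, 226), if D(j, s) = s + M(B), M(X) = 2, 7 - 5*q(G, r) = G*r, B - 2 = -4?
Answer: -28953 + √158 ≈ -28940.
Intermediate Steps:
B = -2 (B = 2 - 4 = -2)
q(G, r) = 7/5 - G*r/5
D(j, s) = 2 + s (D(j, s) = s + 2 = 2 + s)
h(E, o) = √158 (h(E, o) = √(161 + (2 - 5)) = √(161 - 3) = √158)
(-28862 + h(-30, 335)) + y(-147, 226) = (-28862 + √158) + (-238 - 1*(-147)) = (-28862 + √158) + (-238 + 147) = (-28862 + √158) - 91 = -28953 + √158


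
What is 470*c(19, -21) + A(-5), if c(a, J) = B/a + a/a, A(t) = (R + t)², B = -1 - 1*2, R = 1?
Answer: 7824/19 ≈ 411.79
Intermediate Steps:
B = -3 (B = -1 - 2 = -3)
A(t) = (1 + t)²
c(a, J) = 1 - 3/a (c(a, J) = -3/a + a/a = -3/a + 1 = 1 - 3/a)
470*c(19, -21) + A(-5) = 470*((-3 + 19)/19) + (1 - 5)² = 470*((1/19)*16) + (-4)² = 470*(16/19) + 16 = 7520/19 + 16 = 7824/19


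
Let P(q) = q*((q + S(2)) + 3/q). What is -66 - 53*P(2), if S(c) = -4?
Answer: -13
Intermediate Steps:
P(q) = q*(-4 + q + 3/q) (P(q) = q*((q - 4) + 3/q) = q*((-4 + q) + 3/q) = q*(-4 + q + 3/q))
-66 - 53*P(2) = -66 - 53*(3 + 2² - 4*2) = -66 - 53*(3 + 4 - 8) = -66 - 53*(-1) = -66 + 53 = -13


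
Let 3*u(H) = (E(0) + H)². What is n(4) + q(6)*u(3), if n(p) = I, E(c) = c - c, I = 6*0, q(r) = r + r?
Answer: 36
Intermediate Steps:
q(r) = 2*r
I = 0
E(c) = 0
n(p) = 0
u(H) = H²/3 (u(H) = (0 + H)²/3 = H²/3)
n(4) + q(6)*u(3) = 0 + (2*6)*((⅓)*3²) = 0 + 12*((⅓)*9) = 0 + 12*3 = 0 + 36 = 36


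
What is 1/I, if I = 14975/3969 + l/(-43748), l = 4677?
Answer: 173635812/636563287 ≈ 0.27277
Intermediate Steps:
I = 636563287/173635812 (I = 14975/3969 + 4677/(-43748) = 14975*(1/3969) + 4677*(-1/43748) = 14975/3969 - 4677/43748 = 636563287/173635812 ≈ 3.6661)
1/I = 1/(636563287/173635812) = 173635812/636563287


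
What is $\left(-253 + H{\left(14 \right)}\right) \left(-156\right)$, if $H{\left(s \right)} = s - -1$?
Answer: $37128$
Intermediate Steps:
$H{\left(s \right)} = 1 + s$ ($H{\left(s \right)} = s + 1 = 1 + s$)
$\left(-253 + H{\left(14 \right)}\right) \left(-156\right) = \left(-253 + \left(1 + 14\right)\right) \left(-156\right) = \left(-253 + 15\right) \left(-156\right) = \left(-238\right) \left(-156\right) = 37128$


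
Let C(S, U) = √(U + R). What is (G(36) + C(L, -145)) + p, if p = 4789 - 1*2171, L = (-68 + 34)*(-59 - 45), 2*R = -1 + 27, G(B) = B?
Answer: 2654 + 2*I*√33 ≈ 2654.0 + 11.489*I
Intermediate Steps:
R = 13 (R = (-1 + 27)/2 = (½)*26 = 13)
L = 3536 (L = -34*(-104) = 3536)
C(S, U) = √(13 + U) (C(S, U) = √(U + 13) = √(13 + U))
p = 2618 (p = 4789 - 2171 = 2618)
(G(36) + C(L, -145)) + p = (36 + √(13 - 145)) + 2618 = (36 + √(-132)) + 2618 = (36 + 2*I*√33) + 2618 = 2654 + 2*I*√33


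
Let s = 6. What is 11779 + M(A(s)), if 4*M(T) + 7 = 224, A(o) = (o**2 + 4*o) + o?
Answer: 47333/4 ≈ 11833.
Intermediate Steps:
A(o) = o**2 + 5*o
M(T) = 217/4 (M(T) = -7/4 + (1/4)*224 = -7/4 + 56 = 217/4)
11779 + M(A(s)) = 11779 + 217/4 = 47333/4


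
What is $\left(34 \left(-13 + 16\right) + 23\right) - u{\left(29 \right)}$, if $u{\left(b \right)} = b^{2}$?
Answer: $-716$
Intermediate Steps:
$\left(34 \left(-13 + 16\right) + 23\right) - u{\left(29 \right)} = \left(34 \left(-13 + 16\right) + 23\right) - 29^{2} = \left(34 \cdot 3 + 23\right) - 841 = \left(102 + 23\right) - 841 = 125 - 841 = -716$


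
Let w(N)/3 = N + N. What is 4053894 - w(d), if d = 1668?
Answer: 4043886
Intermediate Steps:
w(N) = 6*N (w(N) = 3*(N + N) = 3*(2*N) = 6*N)
4053894 - w(d) = 4053894 - 6*1668 = 4053894 - 1*10008 = 4053894 - 10008 = 4043886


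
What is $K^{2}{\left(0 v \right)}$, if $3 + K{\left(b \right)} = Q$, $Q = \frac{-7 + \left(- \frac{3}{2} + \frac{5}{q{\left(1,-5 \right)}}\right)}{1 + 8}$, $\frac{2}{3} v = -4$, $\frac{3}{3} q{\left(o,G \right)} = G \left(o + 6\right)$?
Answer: $\frac{249001}{15876} \approx 15.684$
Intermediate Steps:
$q{\left(o,G \right)} = G \left(6 + o\right)$ ($q{\left(o,G \right)} = G \left(o + 6\right) = G \left(6 + o\right)$)
$v = -6$ ($v = \frac{3}{2} \left(-4\right) = -6$)
$Q = - \frac{121}{126}$ ($Q = \frac{-7 + \left(- \frac{3}{2} + \frac{5}{\left(-5\right) \left(6 + 1\right)}\right)}{1 + 8} = \frac{-7 + \left(\left(-3\right) \frac{1}{2} + \frac{5}{\left(-5\right) 7}\right)}{9} = \left(-7 - \left(\frac{3}{2} - \frac{5}{-35}\right)\right) \frac{1}{9} = \left(-7 + \left(- \frac{3}{2} + 5 \left(- \frac{1}{35}\right)\right)\right) \frac{1}{9} = \left(-7 - \frac{23}{14}\right) \frac{1}{9} = \left(- \frac{121}{14}\right) \frac{1}{9} = - \frac{121}{126} \approx -0.96032$)
$K{\left(b \right)} = - \frac{499}{126}$ ($K{\left(b \right)} = -3 - \frac{121}{126} = - \frac{499}{126}$)
$K^{2}{\left(0 v \right)} = \left(- \frac{499}{126}\right)^{2} = \frac{249001}{15876}$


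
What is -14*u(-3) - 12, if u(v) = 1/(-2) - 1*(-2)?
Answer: -33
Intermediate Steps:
u(v) = 3/2 (u(v) = -1/2 + 2 = 3/2)
-14*u(-3) - 12 = -14*3/2 - 12 = -21 - 12 = -33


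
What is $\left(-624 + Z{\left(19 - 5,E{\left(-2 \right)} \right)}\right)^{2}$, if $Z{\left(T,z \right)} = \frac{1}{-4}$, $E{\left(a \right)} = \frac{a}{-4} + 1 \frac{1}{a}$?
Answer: $\frac{6235009}{16} \approx 3.8969 \cdot 10^{5}$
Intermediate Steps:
$E{\left(a \right)} = \frac{1}{a} - \frac{a}{4}$ ($E{\left(a \right)} = a \left(- \frac{1}{4}\right) + \frac{1}{a} = - \frac{a}{4} + \frac{1}{a} = \frac{1}{a} - \frac{a}{4}$)
$Z{\left(T,z \right)} = - \frac{1}{4}$
$\left(-624 + Z{\left(19 - 5,E{\left(-2 \right)} \right)}\right)^{2} = \left(-624 - \frac{1}{4}\right)^{2} = \left(- \frac{2497}{4}\right)^{2} = \frac{6235009}{16}$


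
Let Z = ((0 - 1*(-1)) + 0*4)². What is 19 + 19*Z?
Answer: 38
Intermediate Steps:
Z = 1 (Z = ((0 + 1) + 0)² = (1 + 0)² = 1² = 1)
19 + 19*Z = 19 + 19*1 = 19 + 19 = 38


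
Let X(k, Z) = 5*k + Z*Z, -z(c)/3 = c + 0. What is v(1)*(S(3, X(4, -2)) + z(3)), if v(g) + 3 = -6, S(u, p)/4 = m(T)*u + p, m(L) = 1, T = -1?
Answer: -891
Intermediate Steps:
z(c) = -3*c (z(c) = -3*(c + 0) = -3*c)
X(k, Z) = Z² + 5*k (X(k, Z) = 5*k + Z² = Z² + 5*k)
S(u, p) = 4*p + 4*u (S(u, p) = 4*(1*u + p) = 4*(u + p) = 4*(p + u) = 4*p + 4*u)
v(g) = -9 (v(g) = -3 - 6 = -9)
v(1)*(S(3, X(4, -2)) + z(3)) = -9*((4*((-2)² + 5*4) + 4*3) - 3*3) = -9*((4*(4 + 20) + 12) - 9) = -9*((4*24 + 12) - 9) = -9*((96 + 12) - 9) = -9*(108 - 9) = -9*99 = -891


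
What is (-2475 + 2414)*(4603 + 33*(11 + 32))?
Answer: -367342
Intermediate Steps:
(-2475 + 2414)*(4603 + 33*(11 + 32)) = -61*(4603 + 33*43) = -61*(4603 + 1419) = -61*6022 = -367342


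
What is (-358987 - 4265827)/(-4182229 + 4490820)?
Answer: -4624814/308591 ≈ -14.987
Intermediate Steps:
(-358987 - 4265827)/(-4182229 + 4490820) = -4624814/308591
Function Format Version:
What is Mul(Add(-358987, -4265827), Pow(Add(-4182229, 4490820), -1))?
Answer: Rational(-4624814, 308591) ≈ -14.987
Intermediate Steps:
Mul(Add(-358987, -4265827), Pow(Add(-4182229, 4490820), -1)) = Mul(-4624814, Pow(308591, -1)) = Mul(-4624814, Rational(1, 308591)) = Rational(-4624814, 308591)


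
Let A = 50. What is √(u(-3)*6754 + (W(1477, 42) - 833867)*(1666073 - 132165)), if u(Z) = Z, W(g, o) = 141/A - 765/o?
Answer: I*√1566896147497114/35 ≈ 1.131e+6*I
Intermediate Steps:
W(g, o) = 141/50 - 765/o
√(u(-3)*6754 + (W(1477, 42) - 833867)*(1666073 - 132165)) = √(-3*6754 + ((141/50 - 765/42) - 833867)*(1666073 - 132165)) = √(-20262 + ((141/50 - 765*1/42) - 833867)*1533908) = √(-20262 + ((141/50 - 255/14) - 833867)*1533908) = √(-20262 + (-2694/175 - 833867)*1533908) = √(-20262 - 145929419/175*1533908) = √(-20262 - 223842303239452/175) = √(-223842306785302/175) = I*√1566896147497114/35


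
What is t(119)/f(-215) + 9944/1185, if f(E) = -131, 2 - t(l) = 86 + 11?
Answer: 1415239/155235 ≈ 9.1167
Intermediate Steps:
t(l) = -95 (t(l) = 2 - (86 + 11) = 2 - 1*97 = 2 - 97 = -95)
t(119)/f(-215) + 9944/1185 = -95/(-131) + 9944/1185 = -95*(-1/131) + 9944*(1/1185) = 95/131 + 9944/1185 = 1415239/155235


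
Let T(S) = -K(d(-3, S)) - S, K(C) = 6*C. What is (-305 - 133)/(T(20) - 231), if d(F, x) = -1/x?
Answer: 4380/2507 ≈ 1.7471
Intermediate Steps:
T(S) = -S + 6/S (T(S) = -6*(-1/S) - S = -(-6)/S - S = 6/S - S = -S + 6/S)
(-305 - 133)/(T(20) - 231) = (-305 - 133)/((-1*20 + 6/20) - 231) = -438/((-20 + 6*(1/20)) - 231) = -438/((-20 + 3/10) - 231) = -438/(-197/10 - 231) = -438/(-2507/10) = -438*(-10/2507) = 4380/2507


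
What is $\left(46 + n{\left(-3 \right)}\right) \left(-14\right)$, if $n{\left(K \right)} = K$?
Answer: $-602$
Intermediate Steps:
$\left(46 + n{\left(-3 \right)}\right) \left(-14\right) = \left(46 - 3\right) \left(-14\right) = 43 \left(-14\right) = -602$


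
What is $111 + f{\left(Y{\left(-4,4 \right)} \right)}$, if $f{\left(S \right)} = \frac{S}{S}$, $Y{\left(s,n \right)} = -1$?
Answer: $112$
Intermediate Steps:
$f{\left(S \right)} = 1$
$111 + f{\left(Y{\left(-4,4 \right)} \right)} = 111 + 1 = 112$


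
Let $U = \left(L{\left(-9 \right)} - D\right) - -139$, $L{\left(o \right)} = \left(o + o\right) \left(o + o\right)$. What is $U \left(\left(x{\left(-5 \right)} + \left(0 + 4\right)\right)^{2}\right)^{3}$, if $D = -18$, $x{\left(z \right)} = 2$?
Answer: $22441536$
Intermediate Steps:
$L{\left(o \right)} = 4 o^{2}$ ($L{\left(o \right)} = 2 o 2 o = 4 o^{2}$)
$U = 481$ ($U = \left(4 \left(-9\right)^{2} - -18\right) - -139 = \left(4 \cdot 81 + 18\right) + 139 = \left(324 + 18\right) + 139 = 342 + 139 = 481$)
$U \left(\left(x{\left(-5 \right)} + \left(0 + 4\right)\right)^{2}\right)^{3} = 481 \left(\left(2 + \left(0 + 4\right)\right)^{2}\right)^{3} = 481 \left(\left(2 + 4\right)^{2}\right)^{3} = 481 \left(6^{2}\right)^{3} = 481 \cdot 36^{3} = 481 \cdot 46656 = 22441536$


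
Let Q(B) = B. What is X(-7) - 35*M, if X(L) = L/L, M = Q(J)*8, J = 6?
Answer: -1679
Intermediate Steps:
M = 48 (M = 6*8 = 48)
X(L) = 1
X(-7) - 35*M = 1 - 35*48 = 1 - 1680 = -1679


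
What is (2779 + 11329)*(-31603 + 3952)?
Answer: -390100308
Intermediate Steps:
(2779 + 11329)*(-31603 + 3952) = 14108*(-27651) = -390100308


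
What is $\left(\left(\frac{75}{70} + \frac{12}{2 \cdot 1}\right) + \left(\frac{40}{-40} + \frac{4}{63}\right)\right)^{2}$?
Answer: $\frac{597529}{15876} \approx 37.637$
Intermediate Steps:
$\left(\left(\frac{75}{70} + \frac{12}{2 \cdot 1}\right) + \left(\frac{40}{-40} + \frac{4}{63}\right)\right)^{2} = \left(\left(75 \cdot \frac{1}{70} + \frac{12}{2}\right) + \left(40 \left(- \frac{1}{40}\right) + 4 \cdot \frac{1}{63}\right)\right)^{2} = \left(\left(\frac{15}{14} + 12 \cdot \frac{1}{2}\right) + \left(-1 + \frac{4}{63}\right)\right)^{2} = \left(\left(\frac{15}{14} + 6\right) - \frac{59}{63}\right)^{2} = \left(\frac{99}{14} - \frac{59}{63}\right)^{2} = \left(\frac{773}{126}\right)^{2} = \frac{597529}{15876}$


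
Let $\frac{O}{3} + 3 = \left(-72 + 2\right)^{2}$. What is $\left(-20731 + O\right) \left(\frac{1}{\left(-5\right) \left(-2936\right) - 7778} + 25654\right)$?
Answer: $- \frac{534733005180}{3451} \approx -1.5495 \cdot 10^{8}$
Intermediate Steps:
$O = 14691$ ($O = -9 + 3 \left(-72 + 2\right)^{2} = -9 + 3 \left(-70\right)^{2} = -9 + 3 \cdot 4900 = -9 + 14700 = 14691$)
$\left(-20731 + O\right) \left(\frac{1}{\left(-5\right) \left(-2936\right) - 7778} + 25654\right) = \left(-20731 + 14691\right) \left(\frac{1}{\left(-5\right) \left(-2936\right) - 7778} + 25654\right) = - 6040 \left(\frac{1}{14680 - 7778} + 25654\right) = - 6040 \left(\frac{1}{6902} + 25654\right) = \left(-6040\right) \frac{177063909}{6902} = - \frac{534733005180}{3451}$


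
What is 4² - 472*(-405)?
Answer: 191176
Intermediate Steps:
4² - 472*(-405) = 16 + 191160 = 191176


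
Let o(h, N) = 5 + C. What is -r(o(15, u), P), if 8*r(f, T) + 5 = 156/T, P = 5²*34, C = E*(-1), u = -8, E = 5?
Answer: 2047/3400 ≈ 0.60206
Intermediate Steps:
C = -5 (C = 5*(-1) = -5)
o(h, N) = 0 (o(h, N) = 5 - 5 = 0)
P = 850 (P = 25*34 = 850)
r(f, T) = -5/8 + 39/(2*T) (r(f, T) = -5/8 + (156/T)/8 = -5/8 + 39/(2*T))
-r(o(15, u), P) = -(156 - 5*850)/(8*850) = -(156 - 4250)/(8*850) = -(-4094)/(8*850) = -1*(-2047/3400) = 2047/3400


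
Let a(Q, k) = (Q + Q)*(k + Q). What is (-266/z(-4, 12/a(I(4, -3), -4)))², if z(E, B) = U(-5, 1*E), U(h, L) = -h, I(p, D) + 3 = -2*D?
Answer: 70756/25 ≈ 2830.2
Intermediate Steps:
I(p, D) = -3 - 2*D
a(Q, k) = 2*Q*(Q + k) (a(Q, k) = (2*Q)*(Q + k) = 2*Q*(Q + k))
z(E, B) = 5 (z(E, B) = -1*(-5) = 5)
(-266/z(-4, 12/a(I(4, -3), -4)))² = (-266/5)² = 70756/25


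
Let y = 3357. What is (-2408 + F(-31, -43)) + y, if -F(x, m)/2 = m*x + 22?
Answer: -1761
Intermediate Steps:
F(x, m) = -44 - 2*m*x (F(x, m) = -2*(m*x + 22) = -2*(22 + m*x) = -44 - 2*m*x)
(-2408 + F(-31, -43)) + y = (-2408 + (-44 - 2*(-43)*(-31))) + 3357 = (-2408 + (-44 - 2666)) + 3357 = (-2408 - 2710) + 3357 = -5118 + 3357 = -1761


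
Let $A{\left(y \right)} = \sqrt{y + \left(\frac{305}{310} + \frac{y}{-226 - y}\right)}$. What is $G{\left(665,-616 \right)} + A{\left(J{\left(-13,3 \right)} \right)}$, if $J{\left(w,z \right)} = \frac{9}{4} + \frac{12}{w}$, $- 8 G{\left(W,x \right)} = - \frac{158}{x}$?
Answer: $- \frac{79}{2464} + \frac{\sqrt{209238376394411}}{9527726} \approx 1.4861$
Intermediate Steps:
$G{\left(W,x \right)} = \frac{79}{4 x}$ ($G{\left(W,x \right)} = - \frac{\left(-158\right) \frac{1}{x}}{8} = \frac{79}{4 x}$)
$J{\left(w,z \right)} = \frac{9}{4} + \frac{12}{w}$ ($J{\left(w,z \right)} = 9 \cdot \frac{1}{4} + \frac{12}{w} = \frac{9}{4} + \frac{12}{w}$)
$A{\left(y \right)} = \sqrt{\frac{61}{62} + y + \frac{y}{-226 - y}}$ ($A{\left(y \right)} = \sqrt{y + \left(305 \cdot \frac{1}{310} + \frac{y}{-226 - y}\right)} = \sqrt{y + \left(\frac{61}{62} + \frac{y}{-226 - y}\right)} = \sqrt{\frac{61}{62} + y + \frac{y}{-226 - y}}$)
$G{\left(665,-616 \right)} + A{\left(J{\left(-13,3 \right)} \right)} = \frac{79}{4 \left(-616\right)} + \frac{\sqrt{3782 + 3844 \left(\frac{9}{4} + \frac{12}{-13}\right) - \frac{3844 \left(\frac{9}{4} + \frac{12}{-13}\right)}{226 + \left(\frac{9}{4} + \frac{12}{-13}\right)}}}{62} = \frac{79}{4} \left(- \frac{1}{616}\right) + \frac{\sqrt{3782 + 3844 \left(\frac{9}{4} + 12 \left(- \frac{1}{13}\right)\right) - \frac{3844 \left(\frac{9}{4} + 12 \left(- \frac{1}{13}\right)\right)}{226 + \left(\frac{9}{4} + 12 \left(- \frac{1}{13}\right)\right)}}}{62} = - \frac{79}{2464} + \frac{\sqrt{3782 + 3844 \left(\frac{9}{4} - \frac{12}{13}\right) - \frac{3844 \left(\frac{9}{4} - \frac{12}{13}\right)}{226 + \left(\frac{9}{4} - \frac{12}{13}\right)}}}{62} = - \frac{79}{2464} + \frac{\sqrt{3782 + 3844 \cdot \frac{69}{52} - \frac{66309}{13 \left(226 + \frac{69}{52}\right)}}}{62} = - \frac{79}{2464} + \frac{\sqrt{3782 + \frac{66309}{13} - \frac{66309}{13 \cdot \frac{11821}{52}}}}{62} = - \frac{79}{2464} + \frac{\sqrt{3782 + \frac{66309}{13} - \frac{66309}{13} \cdot \frac{52}{11821}}}{62} = - \frac{79}{2464} + \frac{\sqrt{3782 + \frac{66309}{13} - \frac{265236}{11821}}}{62} = - \frac{79}{2464} + \frac{\sqrt{\frac{1361581907}{153673}}}{62} = - \frac{79}{2464} + \frac{\frac{1}{153673} \sqrt{209238376394411}}{62} = - \frac{79}{2464} + \frac{\sqrt{209238376394411}}{9527726}$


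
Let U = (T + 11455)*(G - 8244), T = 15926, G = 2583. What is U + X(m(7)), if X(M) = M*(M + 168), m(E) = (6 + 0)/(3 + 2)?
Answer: -3875090949/25 ≈ -1.5500e+8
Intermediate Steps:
m(E) = 6/5
U = -155003841 (U = (15926 + 11455)*(2583 - 8244) = 27381*(-5661) = -155003841)
X(M) = M*(168 + M)
U + X(m(7)) = -155003841 + 6*(168 + 6/5)/5 = -155003841 + (6/5)*(846/5) = -155003841 + 5076/25 = -3875090949/25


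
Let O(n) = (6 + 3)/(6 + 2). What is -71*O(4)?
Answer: -639/8 ≈ -79.875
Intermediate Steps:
O(n) = 9/8
-71*O(4) = -71*9/8 = -639/8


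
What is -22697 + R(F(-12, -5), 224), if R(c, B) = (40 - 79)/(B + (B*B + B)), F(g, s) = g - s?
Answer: -1149012967/50624 ≈ -22697.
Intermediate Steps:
R(c, B) = -39/(B² + 2*B) (R(c, B) = -39/(B + (B² + B)) = -39/(B + (B + B²)) = -39/(B² + 2*B))
-22697 + R(F(-12, -5), 224) = -22697 - 39/(224*(2 + 224)) = -22697 - 39*1/224/226 = -22697 - 39*1/224*1/226 = -22697 - 39/50624 = -1149012967/50624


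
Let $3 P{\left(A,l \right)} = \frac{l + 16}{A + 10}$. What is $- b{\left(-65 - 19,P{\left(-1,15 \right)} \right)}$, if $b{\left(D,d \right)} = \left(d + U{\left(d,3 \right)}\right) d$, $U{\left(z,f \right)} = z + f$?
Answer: $- \frac{4433}{729} \approx -6.0809$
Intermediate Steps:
$U{\left(z,f \right)} = f + z$
$P{\left(A,l \right)} = \frac{16 + l}{3 \left(10 + A\right)}$ ($P{\left(A,l \right)} = \frac{\left(l + 16\right) \frac{1}{A + 10}}{3} = \frac{\left(16 + l\right) \frac{1}{10 + A}}{3} = \frac{\frac{1}{10 + A} \left(16 + l\right)}{3} = \frac{16 + l}{3 \left(10 + A\right)}$)
$b{\left(D,d \right)} = d \left(3 + 2 d\right)$ ($b{\left(D,d \right)} = \left(d + \left(3 + d\right)\right) d = \left(3 + 2 d\right) d = d \left(3 + 2 d\right)$)
$- b{\left(-65 - 19,P{\left(-1,15 \right)} \right)} = - \frac{16 + 15}{3 \left(10 - 1\right)} \left(3 + 2 \frac{16 + 15}{3 \left(10 - 1\right)}\right) = - \frac{1}{3} \cdot \frac{1}{9} \cdot 31 \left(3 + 2 \cdot \frac{1}{3} \cdot \frac{1}{9} \cdot 31\right) = - \frac{31 \left(3 + 2 \cdot \frac{31}{27}\right)}{27} = - \frac{31 \left(3 + \frac{62}{27}\right)}{27} = - \frac{31 \cdot 143}{27 \cdot 27} = \left(-1\right) \frac{4433}{729} = - \frac{4433}{729}$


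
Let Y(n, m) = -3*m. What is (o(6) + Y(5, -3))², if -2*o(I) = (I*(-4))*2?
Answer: 1089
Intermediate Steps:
o(I) = 4*I (o(I) = -I*(-4)*2/2 = -(-4*I)*2/2 = -(-4)*I = 4*I)
(o(6) + Y(5, -3))² = (4*6 - 3*(-3))² = (24 + 9)² = 33² = 1089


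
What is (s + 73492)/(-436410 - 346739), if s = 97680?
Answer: -171172/783149 ≈ -0.21857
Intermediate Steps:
(s + 73492)/(-436410 - 346739) = (97680 + 73492)/(-436410 - 346739) = 171172/(-783149) = 171172*(-1/783149) = -171172/783149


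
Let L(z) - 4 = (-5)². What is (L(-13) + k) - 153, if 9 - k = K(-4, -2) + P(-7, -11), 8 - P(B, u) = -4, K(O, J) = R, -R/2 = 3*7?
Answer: -85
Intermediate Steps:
R = -42 (R = -6*7 = -2*21 = -42)
K(O, J) = -42
P(B, u) = 12 (P(B, u) = 8 - 1*(-4) = 8 + 4 = 12)
L(z) = 29 (L(z) = 4 + (-5)² = 4 + 25 = 29)
k = 39 (k = 9 - (-42 + 12) = 9 - 1*(-30) = 9 + 30 = 39)
(L(-13) + k) - 153 = (29 + 39) - 153 = 68 - 153 = -85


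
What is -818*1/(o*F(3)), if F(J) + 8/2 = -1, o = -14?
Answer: -409/35 ≈ -11.686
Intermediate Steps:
F(J) = -5 (F(J) = -4 - 1 = -5)
-818*1/(o*F(3)) = -818/((-14*(-5))) = -818/70 = -818*1/70 = -409/35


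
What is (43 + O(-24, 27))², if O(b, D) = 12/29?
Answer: 1585081/841 ≈ 1884.8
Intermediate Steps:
O(b, D) = 12/29 (O(b, D) = 12*(1/29) = 12/29)
(43 + O(-24, 27))² = (43 + 12/29)² = (1259/29)² = 1585081/841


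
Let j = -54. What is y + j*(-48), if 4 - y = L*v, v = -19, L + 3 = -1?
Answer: 2520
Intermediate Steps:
L = -4 (L = -3 - 1 = -4)
y = -72 (y = 4 - (-4)*(-19) = 4 - 1*76 = 4 - 76 = -72)
y + j*(-48) = -72 - 54*(-48) = -72 + 2592 = 2520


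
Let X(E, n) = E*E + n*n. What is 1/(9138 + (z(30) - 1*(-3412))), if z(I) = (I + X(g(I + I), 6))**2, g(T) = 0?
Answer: 1/16906 ≈ 5.9151e-5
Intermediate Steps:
X(E, n) = E**2 + n**2
z(I) = (36 + I)**2 (z(I) = (I + (0**2 + 6**2))**2 = (I + (0 + 36))**2 = (I + 36)**2 = (36 + I)**2)
1/(9138 + (z(30) - 1*(-3412))) = 1/(9138 + ((36 + 30)**2 - 1*(-3412))) = 1/(9138 + (66**2 + 3412)) = 1/(9138 + (4356 + 3412)) = 1/(9138 + 7768) = 1/16906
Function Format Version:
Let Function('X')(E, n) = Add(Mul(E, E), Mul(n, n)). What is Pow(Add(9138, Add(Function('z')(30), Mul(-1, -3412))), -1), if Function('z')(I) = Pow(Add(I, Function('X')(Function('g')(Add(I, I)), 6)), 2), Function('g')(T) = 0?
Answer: Rational(1, 16906) ≈ 5.9151e-5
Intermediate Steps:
Function('X')(E, n) = Add(Pow(E, 2), Pow(n, 2))
Function('z')(I) = Pow(Add(36, I), 2) (Function('z')(I) = Pow(Add(I, Add(Pow(0, 2), Pow(6, 2))), 2) = Pow(Add(I, Add(0, 36)), 2) = Pow(Add(I, 36), 2) = Pow(Add(36, I), 2))
Pow(Add(9138, Add(Function('z')(30), Mul(-1, -3412))), -1) = Pow(Add(9138, Add(Pow(Add(36, 30), 2), Mul(-1, -3412))), -1) = Pow(Add(9138, Add(Pow(66, 2), 3412)), -1) = Pow(Add(9138, Add(4356, 3412)), -1) = Pow(Add(9138, 7768), -1) = Pow(16906, -1) = Rational(1, 16906)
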